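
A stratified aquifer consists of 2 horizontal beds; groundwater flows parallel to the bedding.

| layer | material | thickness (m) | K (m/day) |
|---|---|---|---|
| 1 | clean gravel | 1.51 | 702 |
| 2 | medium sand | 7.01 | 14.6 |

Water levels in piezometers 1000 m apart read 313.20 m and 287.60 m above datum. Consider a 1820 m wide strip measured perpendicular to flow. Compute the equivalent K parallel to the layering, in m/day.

136

Flow is parallel to layering, so each bed carries its own Darcy discharge and the transmissivities add.
Σ(K_i·b_i) = 702×1.51 + 14.6×7.01 = 1162 m²/day.
Total thickness b = 8.520 m, so K_eq = Σ(K_i·b_i)/b = 136.4 m/day.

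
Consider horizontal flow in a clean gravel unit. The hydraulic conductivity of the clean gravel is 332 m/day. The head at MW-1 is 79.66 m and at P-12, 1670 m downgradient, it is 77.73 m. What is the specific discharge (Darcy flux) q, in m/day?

Hydraulic gradient i = (79.66 − 77.73) / 1670 = 1.93 / 1670 = 0.001156.
Specific discharge q = K · i = 332.0 × 0.001156 = 0.3837 m/day.

0.384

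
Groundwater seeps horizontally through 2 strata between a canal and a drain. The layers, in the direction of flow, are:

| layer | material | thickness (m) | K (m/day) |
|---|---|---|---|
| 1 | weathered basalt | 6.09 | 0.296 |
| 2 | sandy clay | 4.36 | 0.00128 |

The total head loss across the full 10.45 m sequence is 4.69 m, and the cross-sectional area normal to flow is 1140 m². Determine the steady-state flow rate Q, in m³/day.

1.56

Flow is perpendicular to layering, so the layers act in series and the equivalent K is the thickness-weighted harmonic mean.
Total thickness L = 6.09 + 4.36 = 10.45 m.
Σ(b_i/K_i) = 6.09/0.296 + 4.36/0.00128 = 3427 d.
K_eq = L / Σ(b_i/K_i) = 10.45 / 3427 = 0.003049 m/day.
Q = K_eq · A · (Δh/L) = 0.003049 × 1140 × (4.69/10.45) = 1.560 m³/day.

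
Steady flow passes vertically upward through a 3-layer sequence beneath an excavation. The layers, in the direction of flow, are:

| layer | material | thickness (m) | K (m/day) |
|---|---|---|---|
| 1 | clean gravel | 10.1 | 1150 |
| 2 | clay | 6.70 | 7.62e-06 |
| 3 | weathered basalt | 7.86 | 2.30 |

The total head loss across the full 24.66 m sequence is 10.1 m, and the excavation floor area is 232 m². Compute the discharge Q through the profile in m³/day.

Flow is perpendicular to layering, so the layers act in series and the equivalent K is the thickness-weighted harmonic mean.
Total thickness L = 10.1 + 6.70 + 7.86 = 24.66 m.
Σ(b_i/K_i) = 10.1/1150 + 6.70/7.62e-06 + 7.86/2.30 = 8.793e+05 d.
K_eq = L / Σ(b_i/K_i) = 24.66 / 8.793e+05 = 2.805e-05 m/day.
Q = K_eq · A · (Δh/L) = 2.805e-05 × 232 × (10.1/24.66) = 0.002665 m³/day.

0.00266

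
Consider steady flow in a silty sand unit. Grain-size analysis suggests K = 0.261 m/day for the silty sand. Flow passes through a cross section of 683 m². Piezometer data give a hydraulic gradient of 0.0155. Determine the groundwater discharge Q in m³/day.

2.76

Hydraulic gradient i = 0.0155.
Darcy's law: Q = K · A · i = 0.2610 × 683.0 × 0.01550 = 2.763 m³/day.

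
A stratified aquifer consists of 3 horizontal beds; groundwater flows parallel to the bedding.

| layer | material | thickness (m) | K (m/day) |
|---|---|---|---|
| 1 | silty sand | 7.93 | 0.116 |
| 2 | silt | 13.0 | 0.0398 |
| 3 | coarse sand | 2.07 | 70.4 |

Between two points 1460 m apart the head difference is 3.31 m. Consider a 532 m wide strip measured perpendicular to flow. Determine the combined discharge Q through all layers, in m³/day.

Flow is parallel to layering, so each bed carries its own Darcy discharge and the transmissivities add.
Σ(K_i·b_i) = 0.116×7.93 + 0.0398×13.0 + 70.4×2.07 = 147.2 m²/day.
Hydraulic gradient i = Δh / L = 3.31 / 1460 = 0.002267.
Q = Σ(K_i·b_i) · W · i = 147.2 × 532 × 0.002267 = 177.5 m³/day.

177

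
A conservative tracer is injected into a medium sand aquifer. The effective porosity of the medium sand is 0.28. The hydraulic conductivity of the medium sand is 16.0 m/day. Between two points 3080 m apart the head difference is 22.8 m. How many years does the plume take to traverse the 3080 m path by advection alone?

19.9

Hydraulic gradient i = Δh / L = 22.8 / 3080 = 0.007403.
Darcy flux q = K · i = 16.00 × 0.007403 = 0.1184 m/day.
Seepage velocity v = q / n_e = 0.1184 / 0.28 = 0.4230 m/day.
Travel time t = L / v = 3080 / 0.4230 = 7281 days = 19.93 years.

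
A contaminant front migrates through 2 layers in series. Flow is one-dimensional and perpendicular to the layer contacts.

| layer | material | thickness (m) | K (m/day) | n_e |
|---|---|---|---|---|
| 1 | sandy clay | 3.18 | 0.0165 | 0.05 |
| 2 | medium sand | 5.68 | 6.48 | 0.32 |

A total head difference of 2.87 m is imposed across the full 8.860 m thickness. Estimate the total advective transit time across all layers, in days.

133

With flow normal to the layers, continuity requires the same specific discharge q through every layer.
Σ(b_i/K_i) = 3.18/0.0165 + 5.68/6.48 = 193.6 d.
q = Δh / Σ(b_i/K_i) = 2.87 / 193.6 = 0.01482 m/day.
In each layer the seepage velocity is v_i = q/n_i, so the layer transit time is t_i = b_i·n_i / q:
  layer 1 (sandy clay): t_1 = 3.18 × 0.05 / 0.01482 = 10.73 d
  layer 2 (medium sand): t_2 = 5.68 × 0.32 / 0.01482 = 122.6 d
Total t = Σ t_i = 133.3 days.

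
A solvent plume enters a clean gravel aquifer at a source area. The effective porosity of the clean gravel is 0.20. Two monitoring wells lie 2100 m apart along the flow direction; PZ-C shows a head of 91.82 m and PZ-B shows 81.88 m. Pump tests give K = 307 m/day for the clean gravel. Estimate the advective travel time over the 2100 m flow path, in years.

0.791

Hydraulic gradient i = (91.82 − 81.88) / 2100 = 9.94 / 2100 = 0.004733.
Darcy flux q = K · i = 307.0 × 0.004733 = 1.453 m/day.
Seepage velocity v = q / n_e = 1.453 / 0.20 = 7.266 m/day.
Travel time t = L / v = 2100 / 7.266 = 289.0 days = 0.7913 years.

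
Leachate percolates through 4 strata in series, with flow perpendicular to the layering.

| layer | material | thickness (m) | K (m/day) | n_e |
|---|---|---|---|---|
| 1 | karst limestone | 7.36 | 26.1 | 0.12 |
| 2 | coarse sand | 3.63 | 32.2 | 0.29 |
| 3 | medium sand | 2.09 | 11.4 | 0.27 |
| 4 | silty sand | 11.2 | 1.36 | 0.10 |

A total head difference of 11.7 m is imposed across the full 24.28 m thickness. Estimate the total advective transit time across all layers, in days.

With flow normal to the layers, continuity requires the same specific discharge q through every layer.
Σ(b_i/K_i) = 7.36/26.1 + 3.63/32.2 + 2.09/11.4 + 11.2/1.36 = 8.813 d.
q = Δh / Σ(b_i/K_i) = 11.7 / 8.813 = 1.328 m/day.
In each layer the seepage velocity is v_i = q/n_i, so the layer transit time is t_i = b_i·n_i / q:
  layer 1 (karst limestone): t_1 = 7.36 × 0.12 / 1.328 = 0.6653 d
  layer 2 (coarse sand): t_2 = 3.63 × 0.29 / 1.328 = 0.7930 d
  layer 3 (medium sand): t_3 = 2.09 × 0.27 / 1.328 = 0.4251 d
  layer 4 (silty sand): t_4 = 11.2 × 0.10 / 1.328 = 0.8437 d
Total t = Σ t_i = 2.727 days.

2.73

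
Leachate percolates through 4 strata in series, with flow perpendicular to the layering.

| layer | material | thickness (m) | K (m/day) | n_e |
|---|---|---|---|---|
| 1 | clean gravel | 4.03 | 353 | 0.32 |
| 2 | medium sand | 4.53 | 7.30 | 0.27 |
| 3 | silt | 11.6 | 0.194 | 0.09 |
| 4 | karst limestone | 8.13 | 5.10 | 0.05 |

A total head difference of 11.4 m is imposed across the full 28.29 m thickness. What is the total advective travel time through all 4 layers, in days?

21.6

With flow normal to the layers, continuity requires the same specific discharge q through every layer.
Σ(b_i/K_i) = 4.03/353 + 4.53/7.30 + 11.6/0.194 + 8.13/5.10 = 62.02 d.
q = Δh / Σ(b_i/K_i) = 11.4 / 62.02 = 0.1838 m/day.
In each layer the seepage velocity is v_i = q/n_i, so the layer transit time is t_i = b_i·n_i / q:
  layer 1 (clean gravel): t_1 = 4.03 × 0.32 / 0.1838 = 7.016 d
  layer 2 (medium sand): t_2 = 4.53 × 0.27 / 0.1838 = 6.654 d
  layer 3 (silt): t_3 = 11.6 × 0.09 / 0.1838 = 5.680 d
  layer 4 (karst limestone): t_4 = 8.13 × 0.05 / 0.1838 = 2.211 d
Total t = Σ t_i = 21.56 days.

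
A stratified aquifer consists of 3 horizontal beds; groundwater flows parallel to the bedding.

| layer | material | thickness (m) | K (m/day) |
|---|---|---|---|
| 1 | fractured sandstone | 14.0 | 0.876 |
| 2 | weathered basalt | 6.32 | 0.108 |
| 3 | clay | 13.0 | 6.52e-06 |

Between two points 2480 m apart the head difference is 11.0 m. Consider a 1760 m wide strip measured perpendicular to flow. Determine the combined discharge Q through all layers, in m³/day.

Flow is parallel to layering, so each bed carries its own Darcy discharge and the transmissivities add.
Σ(K_i·b_i) = 0.876×14.0 + 0.108×6.32 + 6.52e-06×13.0 = 12.95 m²/day.
Hydraulic gradient i = Δh / L = 11.0 / 2480 = 0.004435.
Q = Σ(K_i·b_i) · W · i = 12.95 × 1760 × 0.004435 = 101.1 m³/day.

101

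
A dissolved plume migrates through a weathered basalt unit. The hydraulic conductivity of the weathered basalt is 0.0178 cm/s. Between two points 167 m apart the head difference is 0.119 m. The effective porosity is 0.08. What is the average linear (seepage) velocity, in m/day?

Convert K: 0.0178 cm/s × 864 = 15.38 m/day.
Hydraulic gradient i = Δh / L = 0.119 / 167 = 0.0007126.
Darcy flux q = K · i = 15.38 × 0.0007126 = 0.01096 m/day.
Seepage velocity v = q / n_e = 0.01096 / 0.08 = 0.1370 m/day.

0.137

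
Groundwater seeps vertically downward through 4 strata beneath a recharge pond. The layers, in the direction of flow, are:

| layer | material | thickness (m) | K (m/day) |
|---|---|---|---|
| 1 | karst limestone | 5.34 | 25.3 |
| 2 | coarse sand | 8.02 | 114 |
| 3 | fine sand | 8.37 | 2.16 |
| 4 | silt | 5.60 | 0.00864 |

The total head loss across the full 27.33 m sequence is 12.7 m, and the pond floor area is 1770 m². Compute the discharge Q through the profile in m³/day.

Flow is perpendicular to layering, so the layers act in series and the equivalent K is the thickness-weighted harmonic mean.
Total thickness L = 5.34 + 8.02 + 8.37 + 5.60 = 27.33 m.
Σ(b_i/K_i) = 5.34/25.3 + 8.02/114 + 8.37/2.16 + 5.60/0.00864 = 652.3 d.
K_eq = L / Σ(b_i/K_i) = 27.33 / 652.3 = 0.04190 m/day.
Q = K_eq · A · (Δh/L) = 0.04190 × 1770 × (12.7/27.33) = 34.46 m³/day.

34.5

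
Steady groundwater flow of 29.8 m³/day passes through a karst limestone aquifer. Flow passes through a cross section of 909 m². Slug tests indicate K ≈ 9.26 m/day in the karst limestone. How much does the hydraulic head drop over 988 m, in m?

From Q = K·A·i, i = Q / (K·A) = 29.8 / (9.260 × 909.0) = 0.003540.
Head loss Δh = i · L = 0.003540 × 988 = 3.498 m.

3.50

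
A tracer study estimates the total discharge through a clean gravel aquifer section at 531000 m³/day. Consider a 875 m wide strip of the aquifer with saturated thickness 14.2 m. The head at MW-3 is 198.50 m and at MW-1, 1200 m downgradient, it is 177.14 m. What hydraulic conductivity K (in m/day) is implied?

Cross-sectional area A = 875 × 14.2 = 12425 m².
Hydraulic gradient i = (198.50 − 177.14) / 1200 = 21.36 / 1200 = 0.01780.
From Q = K·A·i, K = Q / (A·i) = 531000 / (12425 × 0.01780) = 2401 m/day.

2400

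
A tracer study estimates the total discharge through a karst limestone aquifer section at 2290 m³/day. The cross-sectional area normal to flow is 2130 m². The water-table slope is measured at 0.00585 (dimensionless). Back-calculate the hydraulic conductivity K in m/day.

Hydraulic gradient i = 0.00585.
From Q = K·A·i, K = Q / (A·i) = 2290 / (2130 × 0.005850) = 183.8 m/day.

184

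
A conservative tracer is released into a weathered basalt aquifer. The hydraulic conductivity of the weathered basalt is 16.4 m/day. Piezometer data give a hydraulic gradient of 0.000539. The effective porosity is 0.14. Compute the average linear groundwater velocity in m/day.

Hydraulic gradient i = 0.000539.
Darcy flux q = K · i = 16.40 × 0.0005390 = 0.008840 m/day.
Seepage velocity v = q / n_e = 0.008840 / 0.14 = 0.06314 m/day.

0.0631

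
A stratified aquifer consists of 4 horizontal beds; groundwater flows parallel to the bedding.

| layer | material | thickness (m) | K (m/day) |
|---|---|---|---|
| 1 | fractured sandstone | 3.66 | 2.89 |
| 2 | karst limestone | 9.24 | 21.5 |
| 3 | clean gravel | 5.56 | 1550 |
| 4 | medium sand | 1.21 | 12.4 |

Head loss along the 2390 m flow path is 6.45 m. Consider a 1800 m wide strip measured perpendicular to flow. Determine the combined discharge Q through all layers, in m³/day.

Flow is parallel to layering, so each bed carries its own Darcy discharge and the transmissivities add.
Σ(K_i·b_i) = 2.89×3.66 + 21.5×9.24 + 1550×5.56 + 12.4×1.21 = 8842 m²/day.
Hydraulic gradient i = Δh / L = 6.45 / 2390 = 0.002699.
Q = Σ(K_i·b_i) · W · i = 8842 × 1800 × 0.002699 = 42953 m³/day.

43000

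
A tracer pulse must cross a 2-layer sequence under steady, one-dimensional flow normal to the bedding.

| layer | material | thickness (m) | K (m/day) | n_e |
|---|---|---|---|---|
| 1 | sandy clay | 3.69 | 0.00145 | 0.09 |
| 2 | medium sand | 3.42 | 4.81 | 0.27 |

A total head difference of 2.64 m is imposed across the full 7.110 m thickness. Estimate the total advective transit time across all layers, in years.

With flow normal to the layers, continuity requires the same specific discharge q through every layer.
Σ(b_i/K_i) = 3.69/0.00145 + 3.42/4.81 = 2546 d.
q = Δh / Σ(b_i/K_i) = 2.64 / 2546 = 0.001037 m/day.
In each layer the seepage velocity is v_i = q/n_i, so the layer transit time is t_i = b_i·n_i / q:
  layer 1 (sandy clay): t_1 = 3.69 × 0.09 / 0.001037 = 320.2 d
  layer 2 (medium sand): t_2 = 3.42 × 0.27 / 0.001037 = 890.4 d
Total t = Σ t_i = 1211 days = 3.314 years.

3.31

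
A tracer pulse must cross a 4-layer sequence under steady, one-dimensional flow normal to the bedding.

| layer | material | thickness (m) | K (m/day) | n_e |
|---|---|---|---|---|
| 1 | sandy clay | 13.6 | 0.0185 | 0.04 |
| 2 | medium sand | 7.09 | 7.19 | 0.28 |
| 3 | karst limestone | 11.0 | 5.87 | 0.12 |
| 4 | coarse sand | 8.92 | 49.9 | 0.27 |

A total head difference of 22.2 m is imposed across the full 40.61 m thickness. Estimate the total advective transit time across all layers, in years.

With flow normal to the layers, continuity requires the same specific discharge q through every layer.
Σ(b_i/K_i) = 13.6/0.0185 + 7.09/7.19 + 11.0/5.87 + 8.92/49.9 = 738.2 d.
q = Δh / Σ(b_i/K_i) = 22.2 / 738.2 = 0.03007 m/day.
In each layer the seepage velocity is v_i = q/n_i, so the layer transit time is t_i = b_i·n_i / q:
  layer 1 (sandy clay): t_1 = 13.6 × 0.04 / 0.03007 = 18.09 d
  layer 2 (medium sand): t_2 = 7.09 × 0.28 / 0.03007 = 66.01 d
  layer 3 (karst limestone): t_3 = 11.0 × 0.12 / 0.03007 = 43.89 d
  layer 4 (coarse sand): t_4 = 8.92 × 0.27 / 0.03007 = 80.08 d
Total t = Σ t_i = 208.1 days = 0.5697 years.

0.570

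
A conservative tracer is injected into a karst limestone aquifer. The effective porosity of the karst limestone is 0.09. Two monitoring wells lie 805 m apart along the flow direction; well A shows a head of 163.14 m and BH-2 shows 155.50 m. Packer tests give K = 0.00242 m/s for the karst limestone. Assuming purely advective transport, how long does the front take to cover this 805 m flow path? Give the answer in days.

36.5

Convert K: 0.00242 m/s × 86400 = 209.1 m/day.
Hydraulic gradient i = (163.14 − 155.50) / 805 = 7.64 / 805 = 0.009491.
Darcy flux q = K · i = 209.1 × 0.009491 = 1.984 m/day.
Seepage velocity v = q / n_e = 1.984 / 0.09 = 22.05 m/day.
Travel time t = L / v = 805 / 22.05 = 36.51 days.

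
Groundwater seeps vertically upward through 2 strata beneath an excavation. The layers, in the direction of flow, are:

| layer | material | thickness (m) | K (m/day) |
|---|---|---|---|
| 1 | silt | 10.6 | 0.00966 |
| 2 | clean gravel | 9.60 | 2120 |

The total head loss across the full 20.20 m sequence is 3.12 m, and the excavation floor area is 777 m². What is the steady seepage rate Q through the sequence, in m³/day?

Flow is perpendicular to layering, so the layers act in series and the equivalent K is the thickness-weighted harmonic mean.
Total thickness L = 10.6 + 9.60 = 20.20 m.
Σ(b_i/K_i) = 10.6/0.00966 + 9.60/2120 = 1097 d.
K_eq = L / Σ(b_i/K_i) = 20.20 / 1097 = 0.01841 m/day.
Q = K_eq · A · (Δh/L) = 0.01841 × 777 × (3.12/20.20) = 2.209 m³/day.

2.21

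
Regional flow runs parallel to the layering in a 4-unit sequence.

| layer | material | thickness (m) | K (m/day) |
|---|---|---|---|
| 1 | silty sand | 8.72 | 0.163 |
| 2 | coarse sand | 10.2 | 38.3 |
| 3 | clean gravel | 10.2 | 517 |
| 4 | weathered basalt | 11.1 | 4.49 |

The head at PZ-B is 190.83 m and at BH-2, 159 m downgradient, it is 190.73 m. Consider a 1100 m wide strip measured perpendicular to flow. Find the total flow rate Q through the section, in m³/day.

Flow is parallel to layering, so each bed carries its own Darcy discharge and the transmissivities add.
Σ(K_i·b_i) = 0.163×8.72 + 38.3×10.2 + 517×10.2 + 4.49×11.1 = 5715 m²/day.
Hydraulic gradient i = (190.83 − 190.73) / 159 = 0.1 / 159 = 0.0006289.
Q = Σ(K_i·b_i) · W · i = 5715 × 1100 × 0.0006289 = 3954 m³/day.

3950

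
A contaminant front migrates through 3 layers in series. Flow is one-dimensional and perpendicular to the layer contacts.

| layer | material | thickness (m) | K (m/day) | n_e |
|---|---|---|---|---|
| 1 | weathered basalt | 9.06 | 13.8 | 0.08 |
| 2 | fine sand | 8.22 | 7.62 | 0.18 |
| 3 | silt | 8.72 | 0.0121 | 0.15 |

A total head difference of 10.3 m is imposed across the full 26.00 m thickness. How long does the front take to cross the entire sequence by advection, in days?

With flow normal to the layers, continuity requires the same specific discharge q through every layer.
Σ(b_i/K_i) = 9.06/13.8 + 8.22/7.62 + 8.72/0.0121 = 722.4 d.
q = Δh / Σ(b_i/K_i) = 10.3 / 722.4 = 0.01426 m/day.
In each layer the seepage velocity is v_i = q/n_i, so the layer transit time is t_i = b_i·n_i / q:
  layer 1 (weathered basalt): t_1 = 9.06 × 0.08 / 0.01426 = 50.83 d
  layer 2 (fine sand): t_2 = 8.22 × 0.18 / 0.01426 = 103.8 d
  layer 3 (silt): t_3 = 8.72 × 0.15 / 0.01426 = 91.74 d
Total t = Σ t_i = 246.3 days.

246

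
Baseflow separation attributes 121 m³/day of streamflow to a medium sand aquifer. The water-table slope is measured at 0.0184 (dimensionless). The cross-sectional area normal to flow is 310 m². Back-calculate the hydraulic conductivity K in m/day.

Hydraulic gradient i = 0.0184.
From Q = K·A·i, K = Q / (A·i) = 121 / (310.0 × 0.01840) = 21.21 m/day.

21.2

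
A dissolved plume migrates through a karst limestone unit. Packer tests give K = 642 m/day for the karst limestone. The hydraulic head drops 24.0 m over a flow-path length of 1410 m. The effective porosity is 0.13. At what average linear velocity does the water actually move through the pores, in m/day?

84.1

Hydraulic gradient i = Δh / L = 24.0 / 1410 = 0.01702.
Darcy flux q = K · i = 642.0 × 0.01702 = 10.93 m/day.
Seepage velocity v = q / n_e = 10.93 / 0.13 = 84.06 m/day.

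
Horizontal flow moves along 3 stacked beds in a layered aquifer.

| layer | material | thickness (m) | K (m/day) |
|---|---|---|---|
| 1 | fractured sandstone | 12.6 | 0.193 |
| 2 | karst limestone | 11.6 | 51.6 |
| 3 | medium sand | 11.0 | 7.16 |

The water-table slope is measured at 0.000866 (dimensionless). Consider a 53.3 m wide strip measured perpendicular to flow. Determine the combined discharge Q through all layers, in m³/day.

Flow is parallel to layering, so each bed carries its own Darcy discharge and the transmissivities add.
Σ(K_i·b_i) = 0.193×12.6 + 51.6×11.6 + 7.16×11.0 = 679.8 m²/day.
Hydraulic gradient i = 0.000866.
Q = Σ(K_i·b_i) · W · i = 679.8 × 53.3 × 0.0008660 = 31.38 m³/day.

31.4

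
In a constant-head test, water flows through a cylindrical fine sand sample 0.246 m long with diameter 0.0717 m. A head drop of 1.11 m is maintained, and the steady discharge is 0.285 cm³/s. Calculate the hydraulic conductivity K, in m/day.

1.35

Cross-sectional area A = π·(d/2)² = π × (0.0717/2)² = 0.004038 m².
Convert discharge: 0.285 cm³/s = 2.850e-07 m³/s.
Darcy's law rearranged: K = Q·L / (A·Δh) = 2.850e-07 × 0.246 / (0.004038 × 1.11) = 1.564e-05 m/s = 1.352 m/day.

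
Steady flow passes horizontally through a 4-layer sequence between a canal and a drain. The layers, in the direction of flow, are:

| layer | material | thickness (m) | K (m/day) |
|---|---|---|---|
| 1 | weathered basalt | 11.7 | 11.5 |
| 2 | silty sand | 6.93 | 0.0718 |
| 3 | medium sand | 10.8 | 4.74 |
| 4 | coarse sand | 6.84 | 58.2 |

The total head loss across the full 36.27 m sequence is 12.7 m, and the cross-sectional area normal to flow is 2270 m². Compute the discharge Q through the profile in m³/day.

288

Flow is perpendicular to layering, so the layers act in series and the equivalent K is the thickness-weighted harmonic mean.
Total thickness L = 11.7 + 6.93 + 10.8 + 6.84 = 36.27 m.
Σ(b_i/K_i) = 11.7/11.5 + 6.93/0.0718 + 10.8/4.74 + 6.84/58.2 = 99.93 d.
K_eq = L / Σ(b_i/K_i) = 36.27 / 99.93 = 0.3629 m/day.
Q = K_eq · A · (Δh/L) = 0.3629 × 2270 × (12.7/36.27) = 288.5 m³/day.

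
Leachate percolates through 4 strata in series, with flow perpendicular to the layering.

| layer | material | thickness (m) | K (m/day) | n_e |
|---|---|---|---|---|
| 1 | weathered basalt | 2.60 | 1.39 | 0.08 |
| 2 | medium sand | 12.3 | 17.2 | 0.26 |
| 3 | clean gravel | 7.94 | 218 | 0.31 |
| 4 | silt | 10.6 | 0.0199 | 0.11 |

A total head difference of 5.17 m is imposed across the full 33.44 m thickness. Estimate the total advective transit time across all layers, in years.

With flow normal to the layers, continuity requires the same specific discharge q through every layer.
Σ(b_i/K_i) = 2.60/1.39 + 12.3/17.2 + 7.94/218 + 10.6/0.0199 = 535.3 d.
q = Δh / Σ(b_i/K_i) = 5.17 / 535.3 = 0.009658 m/day.
In each layer the seepage velocity is v_i = q/n_i, so the layer transit time is t_i = b_i·n_i / q:
  layer 1 (weathered basalt): t_1 = 2.60 × 0.08 / 0.009658 = 21.54 d
  layer 2 (medium sand): t_2 = 12.3 × 0.26 / 0.009658 = 331.1 d
  layer 3 (clean gravel): t_3 = 7.94 × 0.31 / 0.009658 = 254.8 d
  layer 4 (silt): t_4 = 10.6 × 0.11 / 0.009658 = 120.7 d
Total t = Σ t_i = 728.2 days = 1.994 years.

1.99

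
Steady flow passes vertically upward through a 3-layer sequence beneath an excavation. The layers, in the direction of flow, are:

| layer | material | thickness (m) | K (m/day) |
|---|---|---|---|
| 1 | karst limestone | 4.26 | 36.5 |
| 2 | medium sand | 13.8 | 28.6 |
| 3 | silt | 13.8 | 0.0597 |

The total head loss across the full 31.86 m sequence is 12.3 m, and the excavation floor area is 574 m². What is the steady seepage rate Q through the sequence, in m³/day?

Flow is perpendicular to layering, so the layers act in series and the equivalent K is the thickness-weighted harmonic mean.
Total thickness L = 4.26 + 13.8 + 13.8 = 31.86 m.
Σ(b_i/K_i) = 4.26/36.5 + 13.8/28.6 + 13.8/0.0597 = 231.8 d.
K_eq = L / Σ(b_i/K_i) = 31.86 / 231.8 = 0.1375 m/day.
Q = K_eq · A · (Δh/L) = 0.1375 × 574 × (12.3/31.86) = 30.46 m³/day.

30.5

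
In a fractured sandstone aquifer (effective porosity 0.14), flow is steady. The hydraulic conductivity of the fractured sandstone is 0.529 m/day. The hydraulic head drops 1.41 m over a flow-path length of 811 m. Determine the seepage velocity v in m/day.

Hydraulic gradient i = Δh / L = 1.41 / 811 = 0.001739.
Darcy flux q = K · i = 0.5290 × 0.001739 = 0.0009197 m/day.
Seepage velocity v = q / n_e = 0.0009197 / 0.14 = 0.006569 m/day.

0.00657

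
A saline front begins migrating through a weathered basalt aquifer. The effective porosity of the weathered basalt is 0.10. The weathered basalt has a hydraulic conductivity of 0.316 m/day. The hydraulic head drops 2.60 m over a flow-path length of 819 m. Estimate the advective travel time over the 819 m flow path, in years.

224

Hydraulic gradient i = Δh / L = 2.60 / 819 = 0.003175.
Darcy flux q = K · i = 0.3160 × 0.003175 = 0.001003 m/day.
Seepage velocity v = q / n_e = 0.001003 / 0.10 = 0.01003 m/day.
Travel time t = L / v = 819 / 0.01003 = 81641 days = 223.5 years.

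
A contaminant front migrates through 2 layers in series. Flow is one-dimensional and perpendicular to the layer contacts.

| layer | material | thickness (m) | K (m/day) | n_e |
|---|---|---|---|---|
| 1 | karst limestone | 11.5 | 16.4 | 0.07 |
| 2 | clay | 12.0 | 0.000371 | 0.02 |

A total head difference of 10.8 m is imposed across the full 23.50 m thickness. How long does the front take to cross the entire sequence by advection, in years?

With flow normal to the layers, continuity requires the same specific discharge q through every layer.
Σ(b_i/K_i) = 11.5/16.4 + 12.0/0.000371 = 32346 d.
q = Δh / Σ(b_i/K_i) = 10.8 / 32346 = 0.0003339 m/day.
In each layer the seepage velocity is v_i = q/n_i, so the layer transit time is t_i = b_i·n_i / q:
  layer 1 (karst limestone): t_1 = 11.5 × 0.07 / 0.0003339 = 2411 d
  layer 2 (clay): t_2 = 12.0 × 0.02 / 0.0003339 = 718.8 d
Total t = Σ t_i = 3130 days = 8.569 years.

8.57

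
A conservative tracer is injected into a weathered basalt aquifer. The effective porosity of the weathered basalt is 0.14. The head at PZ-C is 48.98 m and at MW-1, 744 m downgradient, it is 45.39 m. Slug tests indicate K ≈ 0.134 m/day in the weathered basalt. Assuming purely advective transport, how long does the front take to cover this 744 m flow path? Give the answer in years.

441

Hydraulic gradient i = (48.98 − 45.39) / 744 = 3.59 / 744 = 0.004825.
Darcy flux q = K · i = 0.1340 × 0.004825 = 0.0006466 m/day.
Seepage velocity v = q / n_e = 0.0006466 / 0.14 = 0.004618 m/day.
Travel time t = L / v = 744 / 0.004618 = 1.611e+05 days = 441.0 years.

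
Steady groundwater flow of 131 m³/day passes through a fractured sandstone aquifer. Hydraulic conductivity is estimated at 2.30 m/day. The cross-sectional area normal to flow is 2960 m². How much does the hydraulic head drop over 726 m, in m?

From Q = K·A·i, i = Q / (K·A) = 131 / (2.300 × 2960) = 0.01924.
Head loss Δh = i · L = 0.01924 × 726 = 13.97 m.

14.0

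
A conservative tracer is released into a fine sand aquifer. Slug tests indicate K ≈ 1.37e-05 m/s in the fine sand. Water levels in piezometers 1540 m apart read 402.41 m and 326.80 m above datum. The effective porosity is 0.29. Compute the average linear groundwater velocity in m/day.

0.200

Convert K: 1.37e-05 m/s × 86400 = 1.184 m/day.
Hydraulic gradient i = (402.41 − 326.80) / 1540 = 75.61 / 1540 = 0.04910.
Darcy flux q = K · i = 1.184 × 0.04910 = 0.05812 m/day.
Seepage velocity v = q / n_e = 0.05812 / 0.29 = 0.2004 m/day.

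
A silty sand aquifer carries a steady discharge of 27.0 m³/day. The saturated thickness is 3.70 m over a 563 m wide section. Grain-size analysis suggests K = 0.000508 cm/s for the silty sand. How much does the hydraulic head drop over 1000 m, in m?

Convert K: 0.000508 cm/s × 864 = 0.4389 m/day.
Cross-sectional area A = 563 × 3.70 = 2083 m².
From Q = K·A·i, i = Q / (K·A) = 27.0 / (0.4389 × 2083) = 0.02953.
Head loss Δh = i · L = 0.02953 × 1000 = 29.53 m.

29.5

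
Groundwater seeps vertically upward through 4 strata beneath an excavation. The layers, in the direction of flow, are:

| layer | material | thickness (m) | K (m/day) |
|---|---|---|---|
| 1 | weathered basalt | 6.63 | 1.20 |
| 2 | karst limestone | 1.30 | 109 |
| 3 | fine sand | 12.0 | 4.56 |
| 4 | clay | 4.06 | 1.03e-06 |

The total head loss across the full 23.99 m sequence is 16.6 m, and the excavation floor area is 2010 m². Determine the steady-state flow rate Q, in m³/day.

0.00846

Flow is perpendicular to layering, so the layers act in series and the equivalent K is the thickness-weighted harmonic mean.
Total thickness L = 6.63 + 1.30 + 12.0 + 4.06 = 23.99 m.
Σ(b_i/K_i) = 6.63/1.20 + 1.30/109 + 12.0/4.56 + 4.06/1.03e-06 = 3.942e+06 d.
K_eq = L / Σ(b_i/K_i) = 23.99 / 3.942e+06 = 6.086e-06 m/day.
Q = K_eq · A · (Δh/L) = 6.086e-06 × 2010 × (16.6/23.99) = 0.008465 m³/day.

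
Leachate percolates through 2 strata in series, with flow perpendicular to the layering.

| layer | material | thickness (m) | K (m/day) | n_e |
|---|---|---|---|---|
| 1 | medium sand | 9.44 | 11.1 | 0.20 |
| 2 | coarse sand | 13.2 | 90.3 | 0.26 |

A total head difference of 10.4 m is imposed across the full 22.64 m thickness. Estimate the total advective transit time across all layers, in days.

With flow normal to the layers, continuity requires the same specific discharge q through every layer.
Σ(b_i/K_i) = 9.44/11.1 + 13.2/90.3 = 0.9966 d.
q = Δh / Σ(b_i/K_i) = 10.4 / 0.9966 = 10.44 m/day.
In each layer the seepage velocity is v_i = q/n_i, so the layer transit time is t_i = b_i·n_i / q:
  layer 1 (medium sand): t_1 = 9.44 × 0.20 / 10.44 = 0.1809 d
  layer 2 (coarse sand): t_2 = 13.2 × 0.26 / 10.44 = 0.3289 d
Total t = Σ t_i = 0.5098 days.

0.510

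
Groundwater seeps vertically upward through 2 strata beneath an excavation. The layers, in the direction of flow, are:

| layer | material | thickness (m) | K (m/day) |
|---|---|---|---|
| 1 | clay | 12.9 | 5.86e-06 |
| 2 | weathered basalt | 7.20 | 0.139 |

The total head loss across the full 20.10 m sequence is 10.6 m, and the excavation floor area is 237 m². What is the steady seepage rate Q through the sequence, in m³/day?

Flow is perpendicular to layering, so the layers act in series and the equivalent K is the thickness-weighted harmonic mean.
Total thickness L = 12.9 + 7.20 = 20.10 m.
Σ(b_i/K_i) = 12.9/5.86e-06 + 7.20/0.139 = 2.201e+06 d.
K_eq = L / Σ(b_i/K_i) = 20.10 / 2.201e+06 = 9.130e-06 m/day.
Q = K_eq · A · (Δh/L) = 9.130e-06 × 237 × (10.6/20.10) = 0.001141 m³/day.

0.00114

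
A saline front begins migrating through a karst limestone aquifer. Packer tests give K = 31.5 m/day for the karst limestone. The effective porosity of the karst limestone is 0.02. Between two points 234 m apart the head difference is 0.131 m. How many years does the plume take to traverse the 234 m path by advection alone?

0.727

Hydraulic gradient i = Δh / L = 0.131 / 234 = 0.0005598.
Darcy flux q = K · i = 31.50 × 0.0005598 = 0.01763 m/day.
Seepage velocity v = q / n_e = 0.01763 / 0.02 = 0.8817 m/day.
Travel time t = L / v = 234 / 0.8817 = 265.4 days = 0.7266 years.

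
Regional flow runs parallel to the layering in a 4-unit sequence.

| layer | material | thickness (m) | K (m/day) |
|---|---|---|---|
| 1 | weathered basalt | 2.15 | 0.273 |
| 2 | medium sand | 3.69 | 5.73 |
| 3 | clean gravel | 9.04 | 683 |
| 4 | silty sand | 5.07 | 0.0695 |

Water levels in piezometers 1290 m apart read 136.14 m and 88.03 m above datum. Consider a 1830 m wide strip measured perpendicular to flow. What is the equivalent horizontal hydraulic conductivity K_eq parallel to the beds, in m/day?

311

Flow is parallel to layering, so each bed carries its own Darcy discharge and the transmissivities add.
Σ(K_i·b_i) = 0.273×2.15 + 5.73×3.69 + 683×9.04 + 0.0695×5.07 = 6196 m²/day.
Total thickness b = 19.95 m, so K_eq = Σ(K_i·b_i)/b = 310.6 m/day.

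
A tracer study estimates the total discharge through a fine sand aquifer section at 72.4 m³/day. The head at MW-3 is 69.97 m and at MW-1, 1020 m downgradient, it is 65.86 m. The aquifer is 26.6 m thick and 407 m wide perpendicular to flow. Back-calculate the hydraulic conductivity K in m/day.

1.66

Cross-sectional area A = 407 × 26.6 = 10826 m².
Hydraulic gradient i = (69.97 − 65.86) / 1020 = 4.11 / 1020 = 0.004029.
From Q = K·A·i, K = Q / (A·i) = 72.4 / (10826 × 0.004029) = 1.660 m/day.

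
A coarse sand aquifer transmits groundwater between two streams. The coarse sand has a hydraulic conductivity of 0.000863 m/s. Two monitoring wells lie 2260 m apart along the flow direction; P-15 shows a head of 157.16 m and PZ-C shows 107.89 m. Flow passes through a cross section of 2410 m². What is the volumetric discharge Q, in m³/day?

3920

Convert K: 0.000863 m/s × 86400 = 74.56 m/day.
Hydraulic gradient i = (157.16 − 107.89) / 2260 = 49.27 / 2260 = 0.02180.
Darcy's law: Q = K · A · i = 74.56 × 2410 × 0.02180 = 3918 m³/day.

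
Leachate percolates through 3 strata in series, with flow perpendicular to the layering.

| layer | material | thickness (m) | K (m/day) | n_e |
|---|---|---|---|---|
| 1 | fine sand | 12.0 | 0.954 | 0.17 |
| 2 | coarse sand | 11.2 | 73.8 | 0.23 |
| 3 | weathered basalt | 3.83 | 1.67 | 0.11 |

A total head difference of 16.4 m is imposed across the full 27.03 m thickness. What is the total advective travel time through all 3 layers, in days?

With flow normal to the layers, continuity requires the same specific discharge q through every layer.
Σ(b_i/K_i) = 12.0/0.954 + 11.2/73.8 + 3.83/1.67 = 15.02 d.
q = Δh / Σ(b_i/K_i) = 16.4 / 15.02 = 1.092 m/day.
In each layer the seepage velocity is v_i = q/n_i, so the layer transit time is t_i = b_i·n_i / q:
  layer 1 (fine sand): t_1 = 12.0 × 0.17 / 1.092 = 1.869 d
  layer 2 (coarse sand): t_2 = 11.2 × 0.23 / 1.092 = 2.360 d
  layer 3 (weathered basalt): t_3 = 3.83 × 0.11 / 1.092 = 0.3859 d
Total t = Σ t_i = 4.615 days.

4.61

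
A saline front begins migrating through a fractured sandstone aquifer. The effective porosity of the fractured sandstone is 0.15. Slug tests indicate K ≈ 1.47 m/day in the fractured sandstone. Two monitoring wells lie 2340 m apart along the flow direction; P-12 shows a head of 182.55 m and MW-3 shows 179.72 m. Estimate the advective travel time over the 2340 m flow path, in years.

541

Hydraulic gradient i = (182.55 − 179.72) / 2340 = 2.83 / 2340 = 0.001209.
Darcy flux q = K · i = 1.470 × 0.001209 = 0.001778 m/day.
Seepage velocity v = q / n_e = 0.001778 / 0.15 = 0.01185 m/day.
Travel time t = L / v = 2340 / 0.01185 = 1.974e+05 days = 540.5 years.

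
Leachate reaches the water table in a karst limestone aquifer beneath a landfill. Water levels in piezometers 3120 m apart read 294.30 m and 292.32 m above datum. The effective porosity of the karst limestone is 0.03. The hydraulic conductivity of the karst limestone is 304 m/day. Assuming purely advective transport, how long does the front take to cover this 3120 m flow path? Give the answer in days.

485

Hydraulic gradient i = (294.30 − 292.32) / 3120 = 1.98 / 3120 = 0.0006346.
Darcy flux q = K · i = 304.0 × 0.0006346 = 0.1929 m/day.
Seepage velocity v = q / n_e = 0.1929 / 0.03 = 6.431 m/day.
Travel time t = L / v = 3120 / 6.431 = 485.2 days.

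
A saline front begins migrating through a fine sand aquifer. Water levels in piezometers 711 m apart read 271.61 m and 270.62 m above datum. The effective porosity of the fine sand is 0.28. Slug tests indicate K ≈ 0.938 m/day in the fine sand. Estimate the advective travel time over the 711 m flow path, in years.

Hydraulic gradient i = (271.61 − 270.62) / 711 = 0.99 / 711 = 0.001392.
Darcy flux q = K · i = 0.9380 × 0.001392 = 0.001306 m/day.
Seepage velocity v = q / n_e = 0.001306 / 0.28 = 0.004665 m/day.
Travel time t = L / v = 711 / 0.004665 = 1.524e+05 days = 417.3 years.

417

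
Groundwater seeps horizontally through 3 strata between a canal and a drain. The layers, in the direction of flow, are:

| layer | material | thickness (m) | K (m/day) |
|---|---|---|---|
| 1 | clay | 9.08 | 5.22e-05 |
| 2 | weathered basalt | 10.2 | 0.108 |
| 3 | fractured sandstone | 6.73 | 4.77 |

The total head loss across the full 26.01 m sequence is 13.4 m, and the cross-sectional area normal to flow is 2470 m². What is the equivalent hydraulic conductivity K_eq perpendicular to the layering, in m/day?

Flow is perpendicular to layering, so the layers act in series and the equivalent K is the thickness-weighted harmonic mean.
Total thickness L = 9.08 + 10.2 + 6.73 = 26.01 m.
Σ(b_i/K_i) = 9.08/5.22e-05 + 10.2/0.108 + 6.73/4.77 = 1.740e+05 d.
K_eq = L / Σ(b_i/K_i) = 26.01 / 1.740e+05 = 0.0001494 m/day.

0.000149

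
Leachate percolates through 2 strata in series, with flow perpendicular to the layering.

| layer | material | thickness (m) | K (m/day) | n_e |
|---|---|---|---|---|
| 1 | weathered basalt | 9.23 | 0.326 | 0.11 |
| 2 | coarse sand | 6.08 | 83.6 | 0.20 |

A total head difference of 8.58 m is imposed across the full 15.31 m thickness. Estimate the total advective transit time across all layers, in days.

7.38

With flow normal to the layers, continuity requires the same specific discharge q through every layer.
Σ(b_i/K_i) = 9.23/0.326 + 6.08/83.6 = 28.39 d.
q = Δh / Σ(b_i/K_i) = 8.58 / 28.39 = 0.3023 m/day.
In each layer the seepage velocity is v_i = q/n_i, so the layer transit time is t_i = b_i·n_i / q:
  layer 1 (weathered basalt): t_1 = 9.23 × 0.11 / 0.3023 = 3.359 d
  layer 2 (coarse sand): t_2 = 6.08 × 0.20 / 0.3023 = 4.023 d
Total t = Σ t_i = 7.382 days.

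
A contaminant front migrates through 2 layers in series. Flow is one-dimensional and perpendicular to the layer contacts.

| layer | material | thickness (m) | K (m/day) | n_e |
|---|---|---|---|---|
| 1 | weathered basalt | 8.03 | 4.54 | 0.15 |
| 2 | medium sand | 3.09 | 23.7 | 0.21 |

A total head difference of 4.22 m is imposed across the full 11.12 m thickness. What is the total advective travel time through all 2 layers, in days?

0.834

With flow normal to the layers, continuity requires the same specific discharge q through every layer.
Σ(b_i/K_i) = 8.03/4.54 + 3.09/23.7 = 1.899 d.
q = Δh / Σ(b_i/K_i) = 4.22 / 1.899 = 2.222 m/day.
In each layer the seepage velocity is v_i = q/n_i, so the layer transit time is t_i = b_i·n_i / q:
  layer 1 (weathered basalt): t_1 = 8.03 × 0.15 / 2.222 = 0.5421 d
  layer 2 (medium sand): t_2 = 3.09 × 0.21 / 2.222 = 0.2920 d
Total t = Σ t_i = 0.8341 days.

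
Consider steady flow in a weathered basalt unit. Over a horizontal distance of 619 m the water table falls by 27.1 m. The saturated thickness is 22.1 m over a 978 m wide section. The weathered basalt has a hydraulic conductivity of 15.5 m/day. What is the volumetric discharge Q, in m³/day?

14700

Cross-sectional area A = 978 × 22.1 = 21614 m².
Hydraulic gradient i = Δh / L = 27.1 / 619 = 0.04378.
Darcy's law: Q = K · A · i = 15.50 × 21614 × 0.04378 = 14667 m³/day.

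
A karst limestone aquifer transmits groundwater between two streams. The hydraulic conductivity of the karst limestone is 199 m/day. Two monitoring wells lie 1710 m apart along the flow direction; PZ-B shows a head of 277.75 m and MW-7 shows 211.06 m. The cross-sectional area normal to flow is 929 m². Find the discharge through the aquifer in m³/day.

Hydraulic gradient i = (277.75 − 211.06) / 1710 = 66.69 / 1710 = 0.03900.
Darcy's law: Q = K · A · i = 199.0 × 929.0 × 0.03900 = 7210 m³/day.

7210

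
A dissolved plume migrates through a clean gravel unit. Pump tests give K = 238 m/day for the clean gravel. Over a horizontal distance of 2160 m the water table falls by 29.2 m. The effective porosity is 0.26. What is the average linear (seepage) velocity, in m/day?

12.4

Hydraulic gradient i = Δh / L = 29.2 / 2160 = 0.01352.
Darcy flux q = K · i = 238.0 × 0.01352 = 3.217 m/day.
Seepage velocity v = q / n_e = 3.217 / 0.26 = 12.37 m/day.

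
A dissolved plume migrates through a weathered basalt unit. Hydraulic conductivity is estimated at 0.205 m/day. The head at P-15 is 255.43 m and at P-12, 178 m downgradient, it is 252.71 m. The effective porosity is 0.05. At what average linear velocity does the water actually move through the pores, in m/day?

Hydraulic gradient i = (255.43 − 252.71) / 178 = 2.72 / 178 = 0.01528.
Darcy flux q = K · i = 0.2050 × 0.01528 = 0.003133 m/day.
Seepage velocity v = q / n_e = 0.003133 / 0.05 = 0.06265 m/day.

0.0627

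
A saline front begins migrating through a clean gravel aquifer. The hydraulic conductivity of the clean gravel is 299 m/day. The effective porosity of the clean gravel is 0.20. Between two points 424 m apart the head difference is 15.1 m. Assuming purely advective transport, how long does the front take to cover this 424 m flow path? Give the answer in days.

7.96

Hydraulic gradient i = Δh / L = 15.1 / 424 = 0.03561.
Darcy flux q = K · i = 299.0 × 0.03561 = 10.65 m/day.
Seepage velocity v = q / n_e = 10.65 / 0.20 = 53.24 m/day.
Travel time t = L / v = 424 / 53.24 = 7.964 days.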